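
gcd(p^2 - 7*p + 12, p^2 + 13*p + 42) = 1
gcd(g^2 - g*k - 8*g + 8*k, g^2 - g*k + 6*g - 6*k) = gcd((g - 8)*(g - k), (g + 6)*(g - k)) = g - k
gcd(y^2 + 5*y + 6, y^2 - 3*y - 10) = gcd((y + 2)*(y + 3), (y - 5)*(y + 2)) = y + 2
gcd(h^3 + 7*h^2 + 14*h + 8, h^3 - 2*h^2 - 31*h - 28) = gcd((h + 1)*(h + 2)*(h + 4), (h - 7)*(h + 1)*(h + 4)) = h^2 + 5*h + 4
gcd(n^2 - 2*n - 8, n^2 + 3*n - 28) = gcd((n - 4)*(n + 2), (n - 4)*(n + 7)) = n - 4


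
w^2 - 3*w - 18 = (w - 6)*(w + 3)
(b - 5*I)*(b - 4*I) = b^2 - 9*I*b - 20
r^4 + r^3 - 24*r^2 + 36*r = r*(r - 3)*(r - 2)*(r + 6)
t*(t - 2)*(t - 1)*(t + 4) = t^4 + t^3 - 10*t^2 + 8*t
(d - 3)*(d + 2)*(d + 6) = d^3 + 5*d^2 - 12*d - 36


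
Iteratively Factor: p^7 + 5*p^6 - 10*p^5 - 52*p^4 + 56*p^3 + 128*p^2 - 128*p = (p - 2)*(p^6 + 7*p^5 + 4*p^4 - 44*p^3 - 32*p^2 + 64*p) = (p - 2)*(p + 2)*(p^5 + 5*p^4 - 6*p^3 - 32*p^2 + 32*p) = (p - 2)^2*(p + 2)*(p^4 + 7*p^3 + 8*p^2 - 16*p) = p*(p - 2)^2*(p + 2)*(p^3 + 7*p^2 + 8*p - 16) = p*(p - 2)^2*(p + 2)*(p + 4)*(p^2 + 3*p - 4) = p*(p - 2)^2*(p + 2)*(p + 4)^2*(p - 1)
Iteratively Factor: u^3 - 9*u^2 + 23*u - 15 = (u - 5)*(u^2 - 4*u + 3) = (u - 5)*(u - 3)*(u - 1)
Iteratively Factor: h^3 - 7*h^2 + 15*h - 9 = (h - 1)*(h^2 - 6*h + 9) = (h - 3)*(h - 1)*(h - 3)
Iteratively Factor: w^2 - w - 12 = (w - 4)*(w + 3)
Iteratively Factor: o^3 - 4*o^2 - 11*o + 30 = (o + 3)*(o^2 - 7*o + 10) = (o - 2)*(o + 3)*(o - 5)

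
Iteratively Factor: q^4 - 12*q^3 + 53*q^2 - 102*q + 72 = (q - 4)*(q^3 - 8*q^2 + 21*q - 18) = (q - 4)*(q - 2)*(q^2 - 6*q + 9) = (q - 4)*(q - 3)*(q - 2)*(q - 3)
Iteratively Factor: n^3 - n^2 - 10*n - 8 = (n - 4)*(n^2 + 3*n + 2) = (n - 4)*(n + 2)*(n + 1)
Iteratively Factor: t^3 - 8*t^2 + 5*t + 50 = (t - 5)*(t^2 - 3*t - 10) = (t - 5)^2*(t + 2)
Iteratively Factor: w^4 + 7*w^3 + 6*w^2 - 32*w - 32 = (w - 2)*(w^3 + 9*w^2 + 24*w + 16) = (w - 2)*(w + 4)*(w^2 + 5*w + 4) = (w - 2)*(w + 4)^2*(w + 1)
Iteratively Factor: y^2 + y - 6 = (y + 3)*(y - 2)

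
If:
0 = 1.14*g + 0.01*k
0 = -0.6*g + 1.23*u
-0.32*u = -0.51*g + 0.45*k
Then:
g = 0.00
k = 0.00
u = 0.00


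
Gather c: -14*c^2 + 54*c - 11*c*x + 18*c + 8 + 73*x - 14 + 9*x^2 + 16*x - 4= -14*c^2 + c*(72 - 11*x) + 9*x^2 + 89*x - 10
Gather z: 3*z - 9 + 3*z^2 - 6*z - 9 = 3*z^2 - 3*z - 18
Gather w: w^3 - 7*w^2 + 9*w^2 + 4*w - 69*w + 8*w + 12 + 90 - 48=w^3 + 2*w^2 - 57*w + 54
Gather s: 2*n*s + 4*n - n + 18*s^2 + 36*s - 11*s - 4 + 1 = 3*n + 18*s^2 + s*(2*n + 25) - 3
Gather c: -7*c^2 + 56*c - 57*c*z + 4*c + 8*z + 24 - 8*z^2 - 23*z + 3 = -7*c^2 + c*(60 - 57*z) - 8*z^2 - 15*z + 27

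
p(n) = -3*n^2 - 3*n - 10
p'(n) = -6*n - 3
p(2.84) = -42.72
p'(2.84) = -20.04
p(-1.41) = -11.73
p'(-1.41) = 5.46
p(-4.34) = -53.49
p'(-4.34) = 23.04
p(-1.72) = -13.72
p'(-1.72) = 7.32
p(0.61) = -12.95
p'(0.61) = -6.66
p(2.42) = -34.83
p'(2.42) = -17.52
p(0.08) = -10.26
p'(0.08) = -3.48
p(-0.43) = -9.26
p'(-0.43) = -0.42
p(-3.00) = -28.00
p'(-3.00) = 15.00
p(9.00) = -280.00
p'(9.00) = -57.00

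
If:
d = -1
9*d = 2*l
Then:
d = -1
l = -9/2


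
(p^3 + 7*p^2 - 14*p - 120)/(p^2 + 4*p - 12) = (p^2 + p - 20)/(p - 2)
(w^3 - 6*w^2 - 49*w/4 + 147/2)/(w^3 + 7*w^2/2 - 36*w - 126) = (w - 7/2)/(w + 6)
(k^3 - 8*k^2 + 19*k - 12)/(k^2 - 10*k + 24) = (k^2 - 4*k + 3)/(k - 6)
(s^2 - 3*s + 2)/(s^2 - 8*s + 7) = (s - 2)/(s - 7)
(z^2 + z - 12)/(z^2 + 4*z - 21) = (z + 4)/(z + 7)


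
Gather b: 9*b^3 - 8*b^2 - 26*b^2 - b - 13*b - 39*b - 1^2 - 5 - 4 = 9*b^3 - 34*b^2 - 53*b - 10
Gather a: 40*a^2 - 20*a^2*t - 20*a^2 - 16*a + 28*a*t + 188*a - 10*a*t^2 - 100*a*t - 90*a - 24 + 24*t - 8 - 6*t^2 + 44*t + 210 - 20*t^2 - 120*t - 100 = a^2*(20 - 20*t) + a*(-10*t^2 - 72*t + 82) - 26*t^2 - 52*t + 78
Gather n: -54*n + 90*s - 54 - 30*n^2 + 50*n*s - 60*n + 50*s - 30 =-30*n^2 + n*(50*s - 114) + 140*s - 84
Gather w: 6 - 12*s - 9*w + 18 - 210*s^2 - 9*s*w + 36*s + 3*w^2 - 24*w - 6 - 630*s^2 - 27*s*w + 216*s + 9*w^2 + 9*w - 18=-840*s^2 + 240*s + 12*w^2 + w*(-36*s - 24)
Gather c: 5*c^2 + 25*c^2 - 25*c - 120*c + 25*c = 30*c^2 - 120*c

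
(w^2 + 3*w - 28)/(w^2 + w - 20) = (w + 7)/(w + 5)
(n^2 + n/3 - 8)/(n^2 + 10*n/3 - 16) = (n + 3)/(n + 6)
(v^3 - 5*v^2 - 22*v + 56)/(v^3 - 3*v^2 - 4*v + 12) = (v^2 - 3*v - 28)/(v^2 - v - 6)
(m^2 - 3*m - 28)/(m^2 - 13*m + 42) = (m + 4)/(m - 6)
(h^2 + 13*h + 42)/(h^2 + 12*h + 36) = (h + 7)/(h + 6)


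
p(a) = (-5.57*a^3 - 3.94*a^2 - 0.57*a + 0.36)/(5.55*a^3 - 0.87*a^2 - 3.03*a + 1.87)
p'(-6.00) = 0.02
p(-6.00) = -0.88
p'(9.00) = 0.01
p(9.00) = -1.11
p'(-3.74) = 0.03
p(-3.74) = -0.83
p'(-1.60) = -0.10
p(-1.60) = -0.77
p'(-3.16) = 0.04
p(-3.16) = -0.80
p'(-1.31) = -0.56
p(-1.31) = -0.84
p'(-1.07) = -3.96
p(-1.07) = -1.22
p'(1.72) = 0.68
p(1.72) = -1.82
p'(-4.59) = 0.03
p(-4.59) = -0.85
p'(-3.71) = 0.03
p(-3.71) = -0.82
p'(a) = (-16.71*a^2 - 7.88*a - 0.57)/(5.55*a^3 - 0.87*a^2 - 3.03*a + 1.87) + (-16.65*a^2 + 1.74*a + 3.03)*(-5.57*a^3 - 3.94*a^2 - 0.57*a + 0.36)/(5.55*a^3 - 0.87*a^2 - 3.03*a + 1.87)^2 = (26.7129*a^4 + 40.0812*a^3 - 25.7994*a^2 - 14.1092*a + 0.0248999999999999)/(30.8025*a^6 - 9.657*a^5 - 32.8761*a^4 + 26.0292*a^3 + 5.9271*a^2 - 11.3322*a + 3.4969)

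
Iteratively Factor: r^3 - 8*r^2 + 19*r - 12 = (r - 4)*(r^2 - 4*r + 3) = (r - 4)*(r - 3)*(r - 1)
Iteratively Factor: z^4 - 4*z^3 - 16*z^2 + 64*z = (z - 4)*(z^3 - 16*z) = (z - 4)*(z + 4)*(z^2 - 4*z) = (z - 4)^2*(z + 4)*(z)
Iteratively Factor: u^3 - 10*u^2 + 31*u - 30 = (u - 5)*(u^2 - 5*u + 6) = (u - 5)*(u - 3)*(u - 2)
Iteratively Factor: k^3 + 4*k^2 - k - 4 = (k + 4)*(k^2 - 1) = (k + 1)*(k + 4)*(k - 1)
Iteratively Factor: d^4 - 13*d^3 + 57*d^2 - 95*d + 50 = (d - 2)*(d^3 - 11*d^2 + 35*d - 25) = (d - 2)*(d - 1)*(d^2 - 10*d + 25) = (d - 5)*(d - 2)*(d - 1)*(d - 5)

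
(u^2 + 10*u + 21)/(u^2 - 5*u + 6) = (u^2 + 10*u + 21)/(u^2 - 5*u + 6)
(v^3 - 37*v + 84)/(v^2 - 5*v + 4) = (v^2 + 4*v - 21)/(v - 1)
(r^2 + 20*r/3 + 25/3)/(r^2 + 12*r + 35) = (r + 5/3)/(r + 7)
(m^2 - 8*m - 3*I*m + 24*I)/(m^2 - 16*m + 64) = (m - 3*I)/(m - 8)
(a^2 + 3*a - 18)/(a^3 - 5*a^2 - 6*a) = (-a^2 - 3*a + 18)/(a*(-a^2 + 5*a + 6))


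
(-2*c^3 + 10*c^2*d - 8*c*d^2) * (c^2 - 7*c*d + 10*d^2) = -2*c^5 + 24*c^4*d - 98*c^3*d^2 + 156*c^2*d^3 - 80*c*d^4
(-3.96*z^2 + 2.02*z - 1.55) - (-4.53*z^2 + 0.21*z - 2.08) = 0.57*z^2 + 1.81*z + 0.53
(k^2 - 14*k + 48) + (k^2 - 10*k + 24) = 2*k^2 - 24*k + 72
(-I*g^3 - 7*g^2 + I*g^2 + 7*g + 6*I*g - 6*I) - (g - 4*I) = -I*g^3 - 7*g^2 + I*g^2 + 6*g + 6*I*g - 2*I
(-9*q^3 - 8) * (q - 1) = -9*q^4 + 9*q^3 - 8*q + 8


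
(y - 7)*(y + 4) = y^2 - 3*y - 28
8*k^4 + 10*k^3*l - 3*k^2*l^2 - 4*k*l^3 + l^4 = (-4*k + l)*(-2*k + l)*(k + l)^2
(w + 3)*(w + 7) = w^2 + 10*w + 21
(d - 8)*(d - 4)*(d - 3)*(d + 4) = d^4 - 11*d^3 + 8*d^2 + 176*d - 384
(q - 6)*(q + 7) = q^2 + q - 42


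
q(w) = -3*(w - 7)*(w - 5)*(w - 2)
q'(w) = -3*(w - 7)*(w - 5) - 3*(w - 7)*(w - 2) - 3*(w - 5)*(w - 2)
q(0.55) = 124.86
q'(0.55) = -133.52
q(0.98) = 74.05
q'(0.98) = -103.32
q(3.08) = -24.39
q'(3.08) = -3.66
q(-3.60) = 1531.49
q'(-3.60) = -596.04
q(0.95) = 77.18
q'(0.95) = -105.32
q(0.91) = 81.45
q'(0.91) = -108.01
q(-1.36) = 535.95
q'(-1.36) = -307.89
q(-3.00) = 1200.00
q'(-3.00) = -510.00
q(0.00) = 210.00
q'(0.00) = -177.00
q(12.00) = -1050.00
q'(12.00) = -465.00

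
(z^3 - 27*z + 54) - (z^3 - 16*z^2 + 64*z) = 16*z^2 - 91*z + 54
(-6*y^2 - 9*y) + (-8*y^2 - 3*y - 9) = -14*y^2 - 12*y - 9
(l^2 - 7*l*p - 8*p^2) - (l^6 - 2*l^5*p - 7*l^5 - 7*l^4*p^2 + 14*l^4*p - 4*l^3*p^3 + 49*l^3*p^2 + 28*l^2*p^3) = -l^6 + 2*l^5*p + 7*l^5 + 7*l^4*p^2 - 14*l^4*p + 4*l^3*p^3 - 49*l^3*p^2 - 28*l^2*p^3 + l^2 - 7*l*p - 8*p^2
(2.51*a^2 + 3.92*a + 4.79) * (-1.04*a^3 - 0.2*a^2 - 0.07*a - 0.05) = -2.6104*a^5 - 4.5788*a^4 - 5.9413*a^3 - 1.3579*a^2 - 0.5313*a - 0.2395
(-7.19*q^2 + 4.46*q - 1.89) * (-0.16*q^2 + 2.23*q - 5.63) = 1.1504*q^4 - 16.7473*q^3 + 50.7279*q^2 - 29.3245*q + 10.6407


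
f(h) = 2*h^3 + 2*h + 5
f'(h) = 6*h^2 + 2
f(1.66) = 17.47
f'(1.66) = 18.53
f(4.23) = 164.83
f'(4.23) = 109.36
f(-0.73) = 2.76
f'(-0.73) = 5.20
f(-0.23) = 4.52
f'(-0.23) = 2.32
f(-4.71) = -213.39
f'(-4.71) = 135.10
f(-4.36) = -169.48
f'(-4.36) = 116.06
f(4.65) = 215.39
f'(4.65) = 131.74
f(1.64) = 17.10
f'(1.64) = 18.14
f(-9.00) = -1471.00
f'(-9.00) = 488.00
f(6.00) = 449.00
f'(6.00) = 218.00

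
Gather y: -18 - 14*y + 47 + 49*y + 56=35*y + 85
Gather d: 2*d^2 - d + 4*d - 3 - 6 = 2*d^2 + 3*d - 9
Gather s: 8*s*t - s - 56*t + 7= s*(8*t - 1) - 56*t + 7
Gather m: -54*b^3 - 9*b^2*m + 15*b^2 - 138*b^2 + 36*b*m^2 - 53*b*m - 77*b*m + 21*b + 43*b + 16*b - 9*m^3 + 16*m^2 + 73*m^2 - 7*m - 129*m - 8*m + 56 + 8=-54*b^3 - 123*b^2 + 80*b - 9*m^3 + m^2*(36*b + 89) + m*(-9*b^2 - 130*b - 144) + 64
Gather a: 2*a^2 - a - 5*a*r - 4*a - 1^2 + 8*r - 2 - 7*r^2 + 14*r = 2*a^2 + a*(-5*r - 5) - 7*r^2 + 22*r - 3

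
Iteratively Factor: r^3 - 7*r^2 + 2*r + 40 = (r - 4)*(r^2 - 3*r - 10) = (r - 4)*(r + 2)*(r - 5)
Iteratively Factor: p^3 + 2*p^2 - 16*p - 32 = (p - 4)*(p^2 + 6*p + 8) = (p - 4)*(p + 2)*(p + 4)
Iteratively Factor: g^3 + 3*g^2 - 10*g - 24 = (g - 3)*(g^2 + 6*g + 8) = (g - 3)*(g + 4)*(g + 2)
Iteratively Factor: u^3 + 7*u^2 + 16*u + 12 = (u + 3)*(u^2 + 4*u + 4) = (u + 2)*(u + 3)*(u + 2)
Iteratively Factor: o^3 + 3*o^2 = (o + 3)*(o^2) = o*(o + 3)*(o)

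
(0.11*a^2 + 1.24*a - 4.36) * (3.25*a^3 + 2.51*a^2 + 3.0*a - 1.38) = 0.3575*a^5 + 4.3061*a^4 - 10.7276*a^3 - 7.3754*a^2 - 14.7912*a + 6.0168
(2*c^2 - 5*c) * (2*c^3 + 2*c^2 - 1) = 4*c^5 - 6*c^4 - 10*c^3 - 2*c^2 + 5*c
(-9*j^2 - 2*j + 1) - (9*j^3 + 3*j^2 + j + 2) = -9*j^3 - 12*j^2 - 3*j - 1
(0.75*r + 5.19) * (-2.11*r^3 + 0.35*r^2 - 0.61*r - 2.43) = -1.5825*r^4 - 10.6884*r^3 + 1.359*r^2 - 4.9884*r - 12.6117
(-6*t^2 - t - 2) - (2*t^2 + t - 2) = -8*t^2 - 2*t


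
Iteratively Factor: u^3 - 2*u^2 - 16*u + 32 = (u + 4)*(u^2 - 6*u + 8) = (u - 4)*(u + 4)*(u - 2)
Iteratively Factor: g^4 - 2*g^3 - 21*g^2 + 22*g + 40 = (g + 1)*(g^3 - 3*g^2 - 18*g + 40) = (g + 1)*(g + 4)*(g^2 - 7*g + 10) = (g - 5)*(g + 1)*(g + 4)*(g - 2)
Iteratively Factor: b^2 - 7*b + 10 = (b - 5)*(b - 2)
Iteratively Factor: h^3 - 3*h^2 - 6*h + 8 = (h - 1)*(h^2 - 2*h - 8) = (h - 1)*(h + 2)*(h - 4)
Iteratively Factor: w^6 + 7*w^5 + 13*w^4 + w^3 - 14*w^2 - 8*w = (w)*(w^5 + 7*w^4 + 13*w^3 + w^2 - 14*w - 8) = w*(w + 2)*(w^4 + 5*w^3 + 3*w^2 - 5*w - 4) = w*(w + 2)*(w + 4)*(w^3 + w^2 - w - 1) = w*(w - 1)*(w + 2)*(w + 4)*(w^2 + 2*w + 1) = w*(w - 1)*(w + 1)*(w + 2)*(w + 4)*(w + 1)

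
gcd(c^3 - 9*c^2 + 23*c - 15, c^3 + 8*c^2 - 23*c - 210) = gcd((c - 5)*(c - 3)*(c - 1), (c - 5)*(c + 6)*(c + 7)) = c - 5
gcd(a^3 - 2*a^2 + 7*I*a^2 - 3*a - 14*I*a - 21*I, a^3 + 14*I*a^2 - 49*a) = a + 7*I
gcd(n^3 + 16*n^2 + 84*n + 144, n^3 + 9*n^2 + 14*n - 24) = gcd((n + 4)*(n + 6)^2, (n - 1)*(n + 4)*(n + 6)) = n^2 + 10*n + 24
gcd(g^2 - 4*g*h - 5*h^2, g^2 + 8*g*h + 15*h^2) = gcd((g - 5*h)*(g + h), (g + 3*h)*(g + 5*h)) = 1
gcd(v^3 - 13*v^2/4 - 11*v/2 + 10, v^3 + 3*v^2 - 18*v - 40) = v^2 - 2*v - 8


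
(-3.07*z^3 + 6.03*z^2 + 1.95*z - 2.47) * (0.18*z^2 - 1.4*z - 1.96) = -0.5526*z^5 + 5.3834*z^4 - 2.0738*z^3 - 14.9934*z^2 - 0.364*z + 4.8412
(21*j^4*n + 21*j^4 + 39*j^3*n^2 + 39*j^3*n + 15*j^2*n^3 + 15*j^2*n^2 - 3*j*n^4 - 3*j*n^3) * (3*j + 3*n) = 63*j^5*n + 63*j^5 + 180*j^4*n^2 + 180*j^4*n + 162*j^3*n^3 + 162*j^3*n^2 + 36*j^2*n^4 + 36*j^2*n^3 - 9*j*n^5 - 9*j*n^4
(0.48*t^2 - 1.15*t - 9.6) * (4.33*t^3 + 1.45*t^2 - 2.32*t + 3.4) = 2.0784*t^5 - 4.2835*t^4 - 44.3491*t^3 - 9.62*t^2 + 18.362*t - 32.64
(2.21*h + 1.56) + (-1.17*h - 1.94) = 1.04*h - 0.38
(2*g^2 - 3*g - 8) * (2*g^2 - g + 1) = 4*g^4 - 8*g^3 - 11*g^2 + 5*g - 8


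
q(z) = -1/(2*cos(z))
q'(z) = -sin(z)/(2*cos(z)^2)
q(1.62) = 10.17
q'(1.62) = -206.44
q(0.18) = -0.51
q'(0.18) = -0.09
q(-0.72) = -0.67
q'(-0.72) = 0.58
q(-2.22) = 0.83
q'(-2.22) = 1.09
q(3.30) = 0.51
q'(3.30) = 0.08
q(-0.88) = -0.78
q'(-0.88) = 0.95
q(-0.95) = -0.86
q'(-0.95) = 1.20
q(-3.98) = 0.75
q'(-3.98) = -0.83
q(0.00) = -0.50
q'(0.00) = 0.00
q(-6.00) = -0.52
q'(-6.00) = -0.15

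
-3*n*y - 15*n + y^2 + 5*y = (-3*n + y)*(y + 5)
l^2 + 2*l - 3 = (l - 1)*(l + 3)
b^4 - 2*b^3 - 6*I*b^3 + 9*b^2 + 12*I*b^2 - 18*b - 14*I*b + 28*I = (b - 2)*(b - 7*I)*(b - I)*(b + 2*I)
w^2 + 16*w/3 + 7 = (w + 7/3)*(w + 3)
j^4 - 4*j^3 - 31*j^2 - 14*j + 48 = (j - 8)*(j - 1)*(j + 2)*(j + 3)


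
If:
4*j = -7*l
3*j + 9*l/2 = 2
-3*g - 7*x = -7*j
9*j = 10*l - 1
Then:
No Solution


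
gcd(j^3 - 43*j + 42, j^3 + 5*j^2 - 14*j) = j + 7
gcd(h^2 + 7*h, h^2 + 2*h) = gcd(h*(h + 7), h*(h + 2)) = h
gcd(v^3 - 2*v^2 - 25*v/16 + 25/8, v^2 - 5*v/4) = v - 5/4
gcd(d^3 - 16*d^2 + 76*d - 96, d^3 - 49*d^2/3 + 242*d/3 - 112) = d^2 - 14*d + 48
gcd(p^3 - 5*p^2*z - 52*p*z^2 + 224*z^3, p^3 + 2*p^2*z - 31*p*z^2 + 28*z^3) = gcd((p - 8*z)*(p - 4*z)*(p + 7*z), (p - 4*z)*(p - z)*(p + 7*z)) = -p^2 - 3*p*z + 28*z^2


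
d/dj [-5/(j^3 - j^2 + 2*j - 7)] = 5*(3*j^2 - 2*j + 2)/(j^3 - j^2 + 2*j - 7)^2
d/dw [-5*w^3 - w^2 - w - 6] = -15*w^2 - 2*w - 1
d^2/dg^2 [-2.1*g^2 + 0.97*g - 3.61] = -4.20000000000000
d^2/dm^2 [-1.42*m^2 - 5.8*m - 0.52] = -2.84000000000000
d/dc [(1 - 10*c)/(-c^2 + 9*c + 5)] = (-10*c^2 + 2*c - 59)/(c^4 - 18*c^3 + 71*c^2 + 90*c + 25)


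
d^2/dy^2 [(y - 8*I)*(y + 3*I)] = 2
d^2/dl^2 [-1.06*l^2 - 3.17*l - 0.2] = -2.12000000000000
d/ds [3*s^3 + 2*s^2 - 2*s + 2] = 9*s^2 + 4*s - 2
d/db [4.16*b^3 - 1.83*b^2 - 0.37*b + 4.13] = 12.48*b^2 - 3.66*b - 0.37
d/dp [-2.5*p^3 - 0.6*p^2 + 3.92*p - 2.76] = -7.5*p^2 - 1.2*p + 3.92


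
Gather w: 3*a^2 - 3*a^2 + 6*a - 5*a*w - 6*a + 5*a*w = 0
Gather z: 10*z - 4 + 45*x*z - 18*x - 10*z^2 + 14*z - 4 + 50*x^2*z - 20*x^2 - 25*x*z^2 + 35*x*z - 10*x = -20*x^2 - 28*x + z^2*(-25*x - 10) + z*(50*x^2 + 80*x + 24) - 8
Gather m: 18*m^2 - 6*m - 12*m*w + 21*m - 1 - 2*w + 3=18*m^2 + m*(15 - 12*w) - 2*w + 2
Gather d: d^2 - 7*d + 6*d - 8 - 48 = d^2 - d - 56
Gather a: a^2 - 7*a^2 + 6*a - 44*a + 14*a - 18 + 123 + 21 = -6*a^2 - 24*a + 126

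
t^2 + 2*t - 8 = (t - 2)*(t + 4)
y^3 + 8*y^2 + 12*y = y*(y + 2)*(y + 6)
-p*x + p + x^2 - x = (-p + x)*(x - 1)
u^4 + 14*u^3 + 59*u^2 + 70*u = u*(u + 2)*(u + 5)*(u + 7)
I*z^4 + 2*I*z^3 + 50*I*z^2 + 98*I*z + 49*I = (z + 1)*(z - 7*I)*(z + 7*I)*(I*z + I)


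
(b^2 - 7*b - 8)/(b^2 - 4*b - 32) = (b + 1)/(b + 4)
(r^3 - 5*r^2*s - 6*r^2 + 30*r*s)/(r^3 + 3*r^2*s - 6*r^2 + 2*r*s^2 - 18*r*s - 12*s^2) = r*(r - 5*s)/(r^2 + 3*r*s + 2*s^2)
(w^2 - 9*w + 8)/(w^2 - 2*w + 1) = (w - 8)/(w - 1)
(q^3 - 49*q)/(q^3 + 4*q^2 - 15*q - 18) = q*(q^2 - 49)/(q^3 + 4*q^2 - 15*q - 18)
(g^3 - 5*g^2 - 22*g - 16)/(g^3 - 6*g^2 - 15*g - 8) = (g + 2)/(g + 1)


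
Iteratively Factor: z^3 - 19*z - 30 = (z + 2)*(z^2 - 2*z - 15) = (z - 5)*(z + 2)*(z + 3)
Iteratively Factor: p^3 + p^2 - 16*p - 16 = (p - 4)*(p^2 + 5*p + 4) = (p - 4)*(p + 1)*(p + 4)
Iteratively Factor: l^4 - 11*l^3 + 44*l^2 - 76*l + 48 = (l - 3)*(l^3 - 8*l^2 + 20*l - 16) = (l - 3)*(l - 2)*(l^2 - 6*l + 8) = (l - 4)*(l - 3)*(l - 2)*(l - 2)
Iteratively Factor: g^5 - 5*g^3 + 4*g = (g + 2)*(g^4 - 2*g^3 - g^2 + 2*g) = g*(g + 2)*(g^3 - 2*g^2 - g + 2) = g*(g - 1)*(g + 2)*(g^2 - g - 2) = g*(g - 1)*(g + 1)*(g + 2)*(g - 2)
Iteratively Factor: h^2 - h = (h)*(h - 1)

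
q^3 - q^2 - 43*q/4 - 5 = (q - 4)*(q + 1/2)*(q + 5/2)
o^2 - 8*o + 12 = (o - 6)*(o - 2)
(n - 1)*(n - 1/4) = n^2 - 5*n/4 + 1/4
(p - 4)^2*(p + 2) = p^3 - 6*p^2 + 32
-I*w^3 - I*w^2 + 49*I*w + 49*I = (w - 7)*(w + 7)*(-I*w - I)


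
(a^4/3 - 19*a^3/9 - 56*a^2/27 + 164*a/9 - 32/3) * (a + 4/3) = a^5/3 - 5*a^4/3 - 44*a^3/9 + 1252*a^2/81 + 368*a/27 - 128/9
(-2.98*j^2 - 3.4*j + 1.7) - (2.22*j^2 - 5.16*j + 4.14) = -5.2*j^2 + 1.76*j - 2.44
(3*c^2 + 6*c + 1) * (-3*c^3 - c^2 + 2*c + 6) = -9*c^5 - 21*c^4 - 3*c^3 + 29*c^2 + 38*c + 6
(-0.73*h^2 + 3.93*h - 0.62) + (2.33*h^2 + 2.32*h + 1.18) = 1.6*h^2 + 6.25*h + 0.56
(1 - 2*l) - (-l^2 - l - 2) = l^2 - l + 3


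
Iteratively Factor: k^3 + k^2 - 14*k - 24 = (k - 4)*(k^2 + 5*k + 6) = (k - 4)*(k + 3)*(k + 2)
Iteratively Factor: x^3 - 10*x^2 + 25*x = (x - 5)*(x^2 - 5*x) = x*(x - 5)*(x - 5)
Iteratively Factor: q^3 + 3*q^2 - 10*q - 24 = (q + 2)*(q^2 + q - 12) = (q + 2)*(q + 4)*(q - 3)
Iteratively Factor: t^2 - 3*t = (t - 3)*(t)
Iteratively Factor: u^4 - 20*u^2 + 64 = (u + 2)*(u^3 - 2*u^2 - 16*u + 32) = (u - 4)*(u + 2)*(u^2 + 2*u - 8) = (u - 4)*(u - 2)*(u + 2)*(u + 4)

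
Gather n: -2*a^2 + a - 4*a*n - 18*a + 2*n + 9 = -2*a^2 - 17*a + n*(2 - 4*a) + 9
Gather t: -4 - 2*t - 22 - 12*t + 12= -14*t - 14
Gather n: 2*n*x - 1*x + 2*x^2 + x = 2*n*x + 2*x^2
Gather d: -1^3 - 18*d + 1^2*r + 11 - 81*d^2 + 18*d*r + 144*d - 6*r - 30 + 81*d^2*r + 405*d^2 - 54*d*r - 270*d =d^2*(81*r + 324) + d*(-36*r - 144) - 5*r - 20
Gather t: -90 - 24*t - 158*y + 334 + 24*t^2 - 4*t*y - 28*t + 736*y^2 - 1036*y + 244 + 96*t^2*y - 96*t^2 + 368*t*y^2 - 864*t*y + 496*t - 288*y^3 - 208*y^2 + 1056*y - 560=t^2*(96*y - 72) + t*(368*y^2 - 868*y + 444) - 288*y^3 + 528*y^2 - 138*y - 72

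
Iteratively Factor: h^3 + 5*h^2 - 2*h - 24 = (h + 4)*(h^2 + h - 6) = (h + 3)*(h + 4)*(h - 2)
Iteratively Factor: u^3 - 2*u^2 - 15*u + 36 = (u - 3)*(u^2 + u - 12) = (u - 3)^2*(u + 4)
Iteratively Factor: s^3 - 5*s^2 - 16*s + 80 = (s - 5)*(s^2 - 16) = (s - 5)*(s - 4)*(s + 4)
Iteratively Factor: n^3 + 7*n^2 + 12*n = (n)*(n^2 + 7*n + 12) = n*(n + 4)*(n + 3)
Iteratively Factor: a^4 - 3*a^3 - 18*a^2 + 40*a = (a - 2)*(a^3 - a^2 - 20*a) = (a - 2)*(a + 4)*(a^2 - 5*a) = a*(a - 2)*(a + 4)*(a - 5)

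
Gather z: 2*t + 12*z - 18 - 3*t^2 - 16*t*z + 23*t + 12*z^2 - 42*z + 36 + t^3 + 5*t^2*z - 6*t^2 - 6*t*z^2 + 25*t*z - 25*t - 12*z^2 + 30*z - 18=t^3 - 9*t^2 - 6*t*z^2 + z*(5*t^2 + 9*t)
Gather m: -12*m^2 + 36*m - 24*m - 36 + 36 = -12*m^2 + 12*m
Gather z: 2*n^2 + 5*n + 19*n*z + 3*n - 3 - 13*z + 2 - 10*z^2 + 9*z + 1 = 2*n^2 + 8*n - 10*z^2 + z*(19*n - 4)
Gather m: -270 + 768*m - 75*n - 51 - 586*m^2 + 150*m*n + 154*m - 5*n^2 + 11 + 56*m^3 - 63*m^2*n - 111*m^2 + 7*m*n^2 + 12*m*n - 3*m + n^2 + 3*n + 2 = 56*m^3 + m^2*(-63*n - 697) + m*(7*n^2 + 162*n + 919) - 4*n^2 - 72*n - 308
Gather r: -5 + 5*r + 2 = 5*r - 3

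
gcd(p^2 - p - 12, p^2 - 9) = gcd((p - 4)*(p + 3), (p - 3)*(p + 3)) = p + 3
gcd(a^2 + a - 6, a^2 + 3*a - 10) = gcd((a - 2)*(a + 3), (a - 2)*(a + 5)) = a - 2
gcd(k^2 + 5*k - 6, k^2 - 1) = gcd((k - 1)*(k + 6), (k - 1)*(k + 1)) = k - 1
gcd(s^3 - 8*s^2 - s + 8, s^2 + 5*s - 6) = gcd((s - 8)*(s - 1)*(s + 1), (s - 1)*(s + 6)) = s - 1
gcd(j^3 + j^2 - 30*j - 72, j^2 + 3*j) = j + 3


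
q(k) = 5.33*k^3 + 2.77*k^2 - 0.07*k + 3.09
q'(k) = 15.99*k^2 + 5.54*k - 0.07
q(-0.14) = 3.14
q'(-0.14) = -0.53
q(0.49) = 4.35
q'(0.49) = 6.48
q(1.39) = 22.66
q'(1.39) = 38.52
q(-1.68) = -14.25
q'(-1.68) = 35.75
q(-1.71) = -15.34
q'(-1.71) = 37.21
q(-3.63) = -215.10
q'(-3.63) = 190.52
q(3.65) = 298.92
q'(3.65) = 233.18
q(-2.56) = -68.00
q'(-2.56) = 90.54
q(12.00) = 9611.37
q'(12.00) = 2368.97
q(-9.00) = -3657.48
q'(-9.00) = 1245.26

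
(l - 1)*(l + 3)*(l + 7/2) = l^3 + 11*l^2/2 + 4*l - 21/2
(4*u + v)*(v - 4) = 4*u*v - 16*u + v^2 - 4*v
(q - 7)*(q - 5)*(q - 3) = q^3 - 15*q^2 + 71*q - 105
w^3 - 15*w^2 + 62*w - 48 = (w - 8)*(w - 6)*(w - 1)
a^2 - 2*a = a*(a - 2)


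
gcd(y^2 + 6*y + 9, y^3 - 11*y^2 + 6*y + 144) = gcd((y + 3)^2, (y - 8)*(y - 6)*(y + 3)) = y + 3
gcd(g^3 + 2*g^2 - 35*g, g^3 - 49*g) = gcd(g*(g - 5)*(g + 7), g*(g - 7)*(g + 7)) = g^2 + 7*g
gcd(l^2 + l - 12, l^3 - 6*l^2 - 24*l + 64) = l + 4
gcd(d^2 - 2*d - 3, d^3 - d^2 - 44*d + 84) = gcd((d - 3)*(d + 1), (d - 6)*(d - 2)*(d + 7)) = 1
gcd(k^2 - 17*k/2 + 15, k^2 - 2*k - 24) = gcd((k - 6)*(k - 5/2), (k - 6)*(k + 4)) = k - 6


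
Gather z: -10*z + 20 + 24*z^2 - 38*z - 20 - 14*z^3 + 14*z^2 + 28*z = -14*z^3 + 38*z^2 - 20*z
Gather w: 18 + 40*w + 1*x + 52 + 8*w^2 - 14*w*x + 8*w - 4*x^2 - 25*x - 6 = 8*w^2 + w*(48 - 14*x) - 4*x^2 - 24*x + 64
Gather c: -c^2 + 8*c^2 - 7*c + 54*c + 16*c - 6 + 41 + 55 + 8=7*c^2 + 63*c + 98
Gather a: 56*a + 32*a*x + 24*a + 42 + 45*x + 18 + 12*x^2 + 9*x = a*(32*x + 80) + 12*x^2 + 54*x + 60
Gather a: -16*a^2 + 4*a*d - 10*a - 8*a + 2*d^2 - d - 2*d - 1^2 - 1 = -16*a^2 + a*(4*d - 18) + 2*d^2 - 3*d - 2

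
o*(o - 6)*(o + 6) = o^3 - 36*o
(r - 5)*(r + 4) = r^2 - r - 20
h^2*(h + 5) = h^3 + 5*h^2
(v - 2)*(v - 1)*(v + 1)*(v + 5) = v^4 + 3*v^3 - 11*v^2 - 3*v + 10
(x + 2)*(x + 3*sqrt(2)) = x^2 + 2*x + 3*sqrt(2)*x + 6*sqrt(2)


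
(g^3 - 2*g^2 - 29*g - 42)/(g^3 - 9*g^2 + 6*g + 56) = (g + 3)/(g - 4)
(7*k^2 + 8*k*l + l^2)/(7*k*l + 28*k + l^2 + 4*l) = (k + l)/(l + 4)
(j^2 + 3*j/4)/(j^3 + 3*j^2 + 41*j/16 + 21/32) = 8*j/(8*j^2 + 18*j + 7)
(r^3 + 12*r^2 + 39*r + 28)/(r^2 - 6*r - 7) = (r^2 + 11*r + 28)/(r - 7)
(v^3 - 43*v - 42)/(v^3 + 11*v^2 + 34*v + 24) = (v - 7)/(v + 4)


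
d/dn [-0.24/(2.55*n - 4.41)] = 0.612/(2.55*n - 4.41)^2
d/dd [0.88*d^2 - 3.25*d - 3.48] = 1.76*d - 3.25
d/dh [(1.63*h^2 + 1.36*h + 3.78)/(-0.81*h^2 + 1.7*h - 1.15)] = (3.8726*h^2 + 2.3746*h - 7.99)/(0.6561*h^4 - 2.754*h^3 + 4.753*h^2 - 3.91*h + 1.3225)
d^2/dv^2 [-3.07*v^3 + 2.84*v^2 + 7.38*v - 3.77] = 5.68 - 18.42*v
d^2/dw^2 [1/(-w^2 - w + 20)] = 2*(w^2 + w - (2*w + 1)^2 - 20)/(w^2 + w - 20)^3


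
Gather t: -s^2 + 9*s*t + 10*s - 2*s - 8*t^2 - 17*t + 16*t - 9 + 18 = -s^2 + 8*s - 8*t^2 + t*(9*s - 1) + 9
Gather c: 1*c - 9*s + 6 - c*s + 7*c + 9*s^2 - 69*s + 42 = c*(8 - s) + 9*s^2 - 78*s + 48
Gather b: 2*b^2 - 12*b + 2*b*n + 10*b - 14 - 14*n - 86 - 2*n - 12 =2*b^2 + b*(2*n - 2) - 16*n - 112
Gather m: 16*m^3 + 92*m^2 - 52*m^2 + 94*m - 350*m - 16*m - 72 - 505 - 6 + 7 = 16*m^3 + 40*m^2 - 272*m - 576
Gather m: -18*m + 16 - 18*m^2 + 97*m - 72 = -18*m^2 + 79*m - 56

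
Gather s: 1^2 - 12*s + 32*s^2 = 32*s^2 - 12*s + 1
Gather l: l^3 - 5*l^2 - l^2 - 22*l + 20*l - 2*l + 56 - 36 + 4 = l^3 - 6*l^2 - 4*l + 24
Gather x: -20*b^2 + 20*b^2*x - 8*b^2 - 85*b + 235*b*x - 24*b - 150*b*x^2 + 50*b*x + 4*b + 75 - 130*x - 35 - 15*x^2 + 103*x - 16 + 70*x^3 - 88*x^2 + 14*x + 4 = -28*b^2 - 105*b + 70*x^3 + x^2*(-150*b - 103) + x*(20*b^2 + 285*b - 13) + 28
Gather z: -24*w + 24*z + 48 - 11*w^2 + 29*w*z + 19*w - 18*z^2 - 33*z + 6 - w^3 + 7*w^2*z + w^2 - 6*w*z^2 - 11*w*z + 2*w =-w^3 - 10*w^2 - 3*w + z^2*(-6*w - 18) + z*(7*w^2 + 18*w - 9) + 54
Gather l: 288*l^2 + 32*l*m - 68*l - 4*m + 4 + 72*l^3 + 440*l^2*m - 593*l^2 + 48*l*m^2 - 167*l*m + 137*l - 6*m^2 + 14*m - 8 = 72*l^3 + l^2*(440*m - 305) + l*(48*m^2 - 135*m + 69) - 6*m^2 + 10*m - 4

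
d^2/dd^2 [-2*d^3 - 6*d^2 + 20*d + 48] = -12*d - 12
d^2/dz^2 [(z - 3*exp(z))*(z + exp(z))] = -2*z*exp(z) - 12*exp(2*z) - 4*exp(z) + 2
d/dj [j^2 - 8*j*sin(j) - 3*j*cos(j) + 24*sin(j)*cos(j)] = 3*j*sin(j) - 8*j*cos(j) + 2*j - 8*sin(j) - 3*cos(j) + 24*cos(2*j)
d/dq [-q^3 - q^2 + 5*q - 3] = -3*q^2 - 2*q + 5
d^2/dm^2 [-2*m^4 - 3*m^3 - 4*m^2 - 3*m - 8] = -24*m^2 - 18*m - 8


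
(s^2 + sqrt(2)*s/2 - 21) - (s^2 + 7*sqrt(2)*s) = -13*sqrt(2)*s/2 - 21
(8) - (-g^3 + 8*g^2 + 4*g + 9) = g^3 - 8*g^2 - 4*g - 1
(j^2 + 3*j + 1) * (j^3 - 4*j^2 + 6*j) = j^5 - j^4 - 5*j^3 + 14*j^2 + 6*j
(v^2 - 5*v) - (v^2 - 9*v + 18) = 4*v - 18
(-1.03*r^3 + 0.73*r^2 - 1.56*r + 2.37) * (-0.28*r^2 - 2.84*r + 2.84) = 0.2884*r^5 + 2.7208*r^4 - 4.5616*r^3 + 5.84*r^2 - 11.1612*r + 6.7308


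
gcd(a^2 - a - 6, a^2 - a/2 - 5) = a + 2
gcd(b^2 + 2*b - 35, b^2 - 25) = b - 5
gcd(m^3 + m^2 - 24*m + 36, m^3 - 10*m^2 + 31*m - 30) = m^2 - 5*m + 6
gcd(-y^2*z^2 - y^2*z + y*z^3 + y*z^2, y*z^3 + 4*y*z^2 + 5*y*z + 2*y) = y*z + y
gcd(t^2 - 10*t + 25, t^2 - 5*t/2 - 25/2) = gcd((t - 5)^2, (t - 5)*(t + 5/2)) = t - 5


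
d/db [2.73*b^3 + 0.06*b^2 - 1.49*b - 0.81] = 8.19*b^2 + 0.12*b - 1.49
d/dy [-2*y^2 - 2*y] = -4*y - 2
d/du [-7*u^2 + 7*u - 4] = 7 - 14*u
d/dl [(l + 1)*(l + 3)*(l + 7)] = 3*l^2 + 22*l + 31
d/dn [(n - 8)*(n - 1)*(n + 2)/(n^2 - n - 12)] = (n^4 - 2*n^3 - 19*n^2 + 136*n + 136)/(n^4 - 2*n^3 - 23*n^2 + 24*n + 144)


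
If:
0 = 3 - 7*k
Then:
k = 3/7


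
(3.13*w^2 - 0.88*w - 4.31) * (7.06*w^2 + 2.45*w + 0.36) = 22.0978*w^4 + 1.4557*w^3 - 31.4578*w^2 - 10.8763*w - 1.5516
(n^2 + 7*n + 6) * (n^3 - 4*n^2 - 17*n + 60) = n^5 + 3*n^4 - 39*n^3 - 83*n^2 + 318*n + 360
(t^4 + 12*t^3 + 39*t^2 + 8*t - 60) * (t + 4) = t^5 + 16*t^4 + 87*t^3 + 164*t^2 - 28*t - 240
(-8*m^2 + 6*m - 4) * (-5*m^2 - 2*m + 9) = 40*m^4 - 14*m^3 - 64*m^2 + 62*m - 36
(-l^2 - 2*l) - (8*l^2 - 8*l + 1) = -9*l^2 + 6*l - 1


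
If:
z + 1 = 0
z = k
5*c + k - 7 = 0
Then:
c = 8/5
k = -1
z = -1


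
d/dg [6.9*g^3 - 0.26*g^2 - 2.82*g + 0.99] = 20.7*g^2 - 0.52*g - 2.82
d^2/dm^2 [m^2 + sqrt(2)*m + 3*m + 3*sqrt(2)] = 2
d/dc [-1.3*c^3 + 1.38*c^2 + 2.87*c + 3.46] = -3.9*c^2 + 2.76*c + 2.87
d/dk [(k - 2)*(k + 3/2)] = 2*k - 1/2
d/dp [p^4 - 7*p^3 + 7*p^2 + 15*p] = 4*p^3 - 21*p^2 + 14*p + 15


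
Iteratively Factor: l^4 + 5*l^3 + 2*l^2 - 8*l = (l - 1)*(l^3 + 6*l^2 + 8*l) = l*(l - 1)*(l^2 + 6*l + 8) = l*(l - 1)*(l + 4)*(l + 2)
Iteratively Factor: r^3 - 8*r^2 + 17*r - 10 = (r - 2)*(r^2 - 6*r + 5) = (r - 2)*(r - 1)*(r - 5)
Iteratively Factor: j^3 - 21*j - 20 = (j - 5)*(j^2 + 5*j + 4) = (j - 5)*(j + 4)*(j + 1)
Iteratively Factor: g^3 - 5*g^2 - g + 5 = (g + 1)*(g^2 - 6*g + 5) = (g - 5)*(g + 1)*(g - 1)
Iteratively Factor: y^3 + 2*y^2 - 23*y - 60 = (y + 3)*(y^2 - y - 20) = (y + 3)*(y + 4)*(y - 5)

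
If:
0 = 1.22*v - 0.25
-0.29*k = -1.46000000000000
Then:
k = 5.03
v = 0.20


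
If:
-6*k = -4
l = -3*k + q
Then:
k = 2/3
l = q - 2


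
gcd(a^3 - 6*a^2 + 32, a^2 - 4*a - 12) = a + 2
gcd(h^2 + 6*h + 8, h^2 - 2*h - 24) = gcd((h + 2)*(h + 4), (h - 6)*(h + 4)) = h + 4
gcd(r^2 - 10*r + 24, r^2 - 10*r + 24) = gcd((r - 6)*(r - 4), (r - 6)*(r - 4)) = r^2 - 10*r + 24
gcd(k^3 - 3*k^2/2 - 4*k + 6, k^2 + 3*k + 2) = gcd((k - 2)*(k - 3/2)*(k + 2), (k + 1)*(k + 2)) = k + 2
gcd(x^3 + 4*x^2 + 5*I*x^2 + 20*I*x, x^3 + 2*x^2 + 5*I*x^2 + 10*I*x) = x^2 + 5*I*x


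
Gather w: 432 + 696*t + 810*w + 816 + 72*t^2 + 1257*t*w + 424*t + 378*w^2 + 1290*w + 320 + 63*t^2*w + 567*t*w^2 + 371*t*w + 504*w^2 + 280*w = 72*t^2 + 1120*t + w^2*(567*t + 882) + w*(63*t^2 + 1628*t + 2380) + 1568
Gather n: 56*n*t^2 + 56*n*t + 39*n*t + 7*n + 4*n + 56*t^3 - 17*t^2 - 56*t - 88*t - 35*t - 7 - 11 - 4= n*(56*t^2 + 95*t + 11) + 56*t^3 - 17*t^2 - 179*t - 22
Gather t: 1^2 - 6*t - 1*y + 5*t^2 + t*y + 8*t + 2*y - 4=5*t^2 + t*(y + 2) + y - 3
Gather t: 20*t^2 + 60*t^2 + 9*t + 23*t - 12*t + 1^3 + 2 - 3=80*t^2 + 20*t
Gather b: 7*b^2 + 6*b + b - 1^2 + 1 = 7*b^2 + 7*b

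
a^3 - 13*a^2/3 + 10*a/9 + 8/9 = (a - 4)*(a - 2/3)*(a + 1/3)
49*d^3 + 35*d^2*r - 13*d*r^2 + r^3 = (-7*d + r)^2*(d + r)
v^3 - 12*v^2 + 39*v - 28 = (v - 7)*(v - 4)*(v - 1)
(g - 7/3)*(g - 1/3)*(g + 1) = g^3 - 5*g^2/3 - 17*g/9 + 7/9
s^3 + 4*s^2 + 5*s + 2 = (s + 1)^2*(s + 2)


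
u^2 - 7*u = u*(u - 7)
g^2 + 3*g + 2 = (g + 1)*(g + 2)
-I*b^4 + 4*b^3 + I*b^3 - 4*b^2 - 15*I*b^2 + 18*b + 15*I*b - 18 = (b - 3*I)*(b + I)*(b + 6*I)*(-I*b + I)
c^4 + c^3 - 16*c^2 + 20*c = c*(c - 2)^2*(c + 5)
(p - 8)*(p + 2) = p^2 - 6*p - 16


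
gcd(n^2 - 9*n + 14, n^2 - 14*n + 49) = n - 7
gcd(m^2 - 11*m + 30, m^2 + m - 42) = m - 6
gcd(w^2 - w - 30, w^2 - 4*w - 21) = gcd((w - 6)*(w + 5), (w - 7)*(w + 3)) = 1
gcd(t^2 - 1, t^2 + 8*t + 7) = t + 1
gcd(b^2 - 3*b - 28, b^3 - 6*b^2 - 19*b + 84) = b^2 - 3*b - 28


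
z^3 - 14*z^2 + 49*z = z*(z - 7)^2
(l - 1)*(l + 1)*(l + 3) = l^3 + 3*l^2 - l - 3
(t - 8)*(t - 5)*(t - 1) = t^3 - 14*t^2 + 53*t - 40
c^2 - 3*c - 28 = (c - 7)*(c + 4)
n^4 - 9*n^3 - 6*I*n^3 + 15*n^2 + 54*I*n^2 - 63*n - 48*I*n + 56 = (n - 8)*(n - 7*I)*(-I*n + 1)*(I*n - I)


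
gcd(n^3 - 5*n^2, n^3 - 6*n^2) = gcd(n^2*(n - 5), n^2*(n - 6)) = n^2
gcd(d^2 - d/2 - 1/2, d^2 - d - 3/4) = d + 1/2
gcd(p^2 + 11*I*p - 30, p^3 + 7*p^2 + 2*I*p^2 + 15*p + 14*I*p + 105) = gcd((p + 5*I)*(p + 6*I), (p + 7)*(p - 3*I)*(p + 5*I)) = p + 5*I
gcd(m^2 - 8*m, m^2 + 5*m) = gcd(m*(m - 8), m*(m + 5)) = m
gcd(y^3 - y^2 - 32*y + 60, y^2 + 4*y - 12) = y^2 + 4*y - 12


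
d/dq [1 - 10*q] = -10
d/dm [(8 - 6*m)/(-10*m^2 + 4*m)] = (-15*m^2 + 40*m - 8)/(m^2*(25*m^2 - 20*m + 4))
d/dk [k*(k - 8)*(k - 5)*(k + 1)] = 4*k^3 - 36*k^2 + 54*k + 40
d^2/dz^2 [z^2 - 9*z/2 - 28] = 2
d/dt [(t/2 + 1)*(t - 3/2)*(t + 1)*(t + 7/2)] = 2*t^3 + 15*t^2/2 + 11*t/4 - 47/8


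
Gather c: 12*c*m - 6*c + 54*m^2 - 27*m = c*(12*m - 6) + 54*m^2 - 27*m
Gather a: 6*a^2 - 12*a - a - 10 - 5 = 6*a^2 - 13*a - 15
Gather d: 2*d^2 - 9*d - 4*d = 2*d^2 - 13*d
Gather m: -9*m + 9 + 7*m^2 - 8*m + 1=7*m^2 - 17*m + 10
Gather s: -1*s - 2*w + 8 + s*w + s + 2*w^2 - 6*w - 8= s*w + 2*w^2 - 8*w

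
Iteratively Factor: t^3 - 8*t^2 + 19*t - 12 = (t - 1)*(t^2 - 7*t + 12) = (t - 4)*(t - 1)*(t - 3)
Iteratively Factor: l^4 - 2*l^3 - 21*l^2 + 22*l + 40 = (l - 5)*(l^3 + 3*l^2 - 6*l - 8) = (l - 5)*(l + 1)*(l^2 + 2*l - 8) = (l - 5)*(l + 1)*(l + 4)*(l - 2)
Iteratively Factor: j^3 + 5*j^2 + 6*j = (j + 2)*(j^2 + 3*j) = j*(j + 2)*(j + 3)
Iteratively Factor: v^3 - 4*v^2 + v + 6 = (v - 2)*(v^2 - 2*v - 3) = (v - 2)*(v + 1)*(v - 3)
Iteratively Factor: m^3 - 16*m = (m + 4)*(m^2 - 4*m) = m*(m + 4)*(m - 4)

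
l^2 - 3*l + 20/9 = (l - 5/3)*(l - 4/3)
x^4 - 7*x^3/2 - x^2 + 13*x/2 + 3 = (x - 3)*(x - 2)*(x + 1/2)*(x + 1)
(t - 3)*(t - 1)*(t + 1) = t^3 - 3*t^2 - t + 3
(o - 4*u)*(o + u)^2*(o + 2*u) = o^4 - 11*o^2*u^2 - 18*o*u^3 - 8*u^4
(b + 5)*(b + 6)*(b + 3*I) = b^3 + 11*b^2 + 3*I*b^2 + 30*b + 33*I*b + 90*I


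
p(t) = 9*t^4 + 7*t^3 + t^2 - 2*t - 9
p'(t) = 36*t^3 + 21*t^2 + 2*t - 2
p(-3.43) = 972.87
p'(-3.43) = -1214.53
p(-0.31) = -8.41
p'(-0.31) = -1.67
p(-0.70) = -7.35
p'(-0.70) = -5.46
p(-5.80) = 8855.30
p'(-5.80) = -6331.19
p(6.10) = 14066.13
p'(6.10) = 8962.93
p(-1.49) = 17.40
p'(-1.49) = -77.44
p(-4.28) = 2489.13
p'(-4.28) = -2448.37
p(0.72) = -4.89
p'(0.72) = 23.76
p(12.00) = 198831.00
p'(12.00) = 65254.00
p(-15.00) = 432246.00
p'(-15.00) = -116807.00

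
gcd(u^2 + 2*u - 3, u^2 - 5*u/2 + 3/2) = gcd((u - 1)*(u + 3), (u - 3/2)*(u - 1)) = u - 1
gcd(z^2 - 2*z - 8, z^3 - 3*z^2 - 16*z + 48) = z - 4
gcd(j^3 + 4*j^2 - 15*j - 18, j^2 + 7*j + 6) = j^2 + 7*j + 6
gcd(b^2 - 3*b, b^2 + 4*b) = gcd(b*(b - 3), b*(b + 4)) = b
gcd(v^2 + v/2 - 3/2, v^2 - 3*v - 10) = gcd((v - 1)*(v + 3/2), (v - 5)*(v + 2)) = 1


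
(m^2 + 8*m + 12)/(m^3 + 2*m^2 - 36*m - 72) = 1/(m - 6)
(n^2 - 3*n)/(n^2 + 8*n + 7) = n*(n - 3)/(n^2 + 8*n + 7)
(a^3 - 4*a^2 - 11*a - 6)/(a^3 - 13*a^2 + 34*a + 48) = (a + 1)/(a - 8)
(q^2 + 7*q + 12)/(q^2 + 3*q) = (q + 4)/q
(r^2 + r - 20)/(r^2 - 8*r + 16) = (r + 5)/(r - 4)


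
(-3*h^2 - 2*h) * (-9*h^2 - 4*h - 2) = 27*h^4 + 30*h^3 + 14*h^2 + 4*h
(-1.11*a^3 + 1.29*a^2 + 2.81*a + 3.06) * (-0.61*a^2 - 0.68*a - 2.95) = 0.6771*a^5 - 0.0320999999999999*a^4 + 0.683200000000001*a^3 - 7.5829*a^2 - 10.3703*a - 9.027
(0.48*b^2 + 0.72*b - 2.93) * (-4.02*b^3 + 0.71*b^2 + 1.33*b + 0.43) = -1.9296*b^5 - 2.5536*b^4 + 12.9282*b^3 - 0.9163*b^2 - 3.5873*b - 1.2599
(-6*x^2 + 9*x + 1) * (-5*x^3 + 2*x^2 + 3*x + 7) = 30*x^5 - 57*x^4 - 5*x^3 - 13*x^2 + 66*x + 7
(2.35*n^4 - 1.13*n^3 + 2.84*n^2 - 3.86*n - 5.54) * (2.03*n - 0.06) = 4.7705*n^5 - 2.4349*n^4 + 5.833*n^3 - 8.0062*n^2 - 11.0146*n + 0.3324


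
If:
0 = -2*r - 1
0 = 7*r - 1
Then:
No Solution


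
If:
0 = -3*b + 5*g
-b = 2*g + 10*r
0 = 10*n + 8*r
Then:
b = -50*r/11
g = -30*r/11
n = -4*r/5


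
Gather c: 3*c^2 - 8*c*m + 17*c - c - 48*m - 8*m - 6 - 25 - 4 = 3*c^2 + c*(16 - 8*m) - 56*m - 35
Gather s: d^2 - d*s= d^2 - d*s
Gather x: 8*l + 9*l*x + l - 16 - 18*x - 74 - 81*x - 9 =9*l + x*(9*l - 99) - 99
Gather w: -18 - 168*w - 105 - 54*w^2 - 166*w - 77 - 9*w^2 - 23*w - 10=-63*w^2 - 357*w - 210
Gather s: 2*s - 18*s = -16*s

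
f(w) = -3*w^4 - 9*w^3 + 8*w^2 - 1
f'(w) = -12*w^3 - 27*w^2 + 16*w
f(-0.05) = -0.98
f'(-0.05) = -0.87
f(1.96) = -82.31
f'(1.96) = -162.72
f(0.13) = -0.89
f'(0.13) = 1.60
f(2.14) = -115.48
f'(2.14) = -207.01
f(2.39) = -176.05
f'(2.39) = -279.81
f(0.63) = -0.55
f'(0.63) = -3.64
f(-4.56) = -278.40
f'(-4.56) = 503.44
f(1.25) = -13.40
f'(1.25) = -45.62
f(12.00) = -76609.00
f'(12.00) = -24432.00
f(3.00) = -415.00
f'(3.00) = -519.00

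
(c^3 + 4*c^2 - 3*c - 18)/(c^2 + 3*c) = c + 1 - 6/c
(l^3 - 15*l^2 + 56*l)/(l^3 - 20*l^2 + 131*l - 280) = l/(l - 5)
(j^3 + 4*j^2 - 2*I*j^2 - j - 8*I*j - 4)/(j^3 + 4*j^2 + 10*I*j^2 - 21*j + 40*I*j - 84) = (j^2 - 2*I*j - 1)/(j^2 + 10*I*j - 21)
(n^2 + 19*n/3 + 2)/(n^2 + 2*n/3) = (3*n^2 + 19*n + 6)/(n*(3*n + 2))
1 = 1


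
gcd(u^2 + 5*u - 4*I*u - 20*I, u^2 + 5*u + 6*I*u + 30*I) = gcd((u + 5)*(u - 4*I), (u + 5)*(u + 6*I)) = u + 5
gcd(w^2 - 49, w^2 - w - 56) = w + 7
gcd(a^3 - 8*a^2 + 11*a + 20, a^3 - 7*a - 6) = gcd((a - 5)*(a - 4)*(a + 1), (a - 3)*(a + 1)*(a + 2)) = a + 1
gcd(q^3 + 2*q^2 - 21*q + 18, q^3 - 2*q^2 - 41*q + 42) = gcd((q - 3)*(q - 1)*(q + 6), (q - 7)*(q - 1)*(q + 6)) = q^2 + 5*q - 6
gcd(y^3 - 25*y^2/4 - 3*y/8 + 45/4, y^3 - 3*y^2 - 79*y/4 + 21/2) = y - 6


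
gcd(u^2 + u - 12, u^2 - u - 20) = u + 4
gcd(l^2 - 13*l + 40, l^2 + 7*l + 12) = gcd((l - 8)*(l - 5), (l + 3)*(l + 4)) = 1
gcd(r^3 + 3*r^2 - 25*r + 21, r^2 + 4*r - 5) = r - 1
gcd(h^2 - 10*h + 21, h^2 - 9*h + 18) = h - 3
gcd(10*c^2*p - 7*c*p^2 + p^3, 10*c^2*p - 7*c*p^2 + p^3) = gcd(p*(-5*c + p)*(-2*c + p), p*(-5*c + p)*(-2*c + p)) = 10*c^2*p - 7*c*p^2 + p^3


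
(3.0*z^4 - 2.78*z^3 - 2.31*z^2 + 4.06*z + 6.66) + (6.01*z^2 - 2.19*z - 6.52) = 3.0*z^4 - 2.78*z^3 + 3.7*z^2 + 1.87*z + 0.140000000000001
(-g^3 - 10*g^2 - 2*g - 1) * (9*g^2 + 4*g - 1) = -9*g^5 - 94*g^4 - 57*g^3 - 7*g^2 - 2*g + 1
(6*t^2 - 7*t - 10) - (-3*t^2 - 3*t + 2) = 9*t^2 - 4*t - 12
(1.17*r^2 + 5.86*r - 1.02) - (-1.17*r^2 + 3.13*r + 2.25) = 2.34*r^2 + 2.73*r - 3.27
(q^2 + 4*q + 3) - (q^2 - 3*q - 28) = 7*q + 31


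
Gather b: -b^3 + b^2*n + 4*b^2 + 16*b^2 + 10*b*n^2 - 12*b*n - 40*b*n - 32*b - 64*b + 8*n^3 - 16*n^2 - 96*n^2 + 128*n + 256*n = -b^3 + b^2*(n + 20) + b*(10*n^2 - 52*n - 96) + 8*n^3 - 112*n^2 + 384*n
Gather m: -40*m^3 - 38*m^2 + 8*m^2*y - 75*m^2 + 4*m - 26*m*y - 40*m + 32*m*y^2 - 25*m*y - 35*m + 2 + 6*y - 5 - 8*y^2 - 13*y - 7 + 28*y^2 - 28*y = -40*m^3 + m^2*(8*y - 113) + m*(32*y^2 - 51*y - 71) + 20*y^2 - 35*y - 10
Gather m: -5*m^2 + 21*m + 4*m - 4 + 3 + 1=-5*m^2 + 25*m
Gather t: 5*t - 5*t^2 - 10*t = -5*t^2 - 5*t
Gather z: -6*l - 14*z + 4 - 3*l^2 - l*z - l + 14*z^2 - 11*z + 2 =-3*l^2 - 7*l + 14*z^2 + z*(-l - 25) + 6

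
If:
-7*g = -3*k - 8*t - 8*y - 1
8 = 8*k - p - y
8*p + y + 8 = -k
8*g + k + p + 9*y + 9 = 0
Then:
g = -583*y/520 - 569/520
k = 7*y/65 + 56/65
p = -9*y/65 - 72/65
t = -8409*y/4160 - 5847/4160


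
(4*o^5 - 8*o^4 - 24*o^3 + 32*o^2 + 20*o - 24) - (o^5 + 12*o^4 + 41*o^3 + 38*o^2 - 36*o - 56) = 3*o^5 - 20*o^4 - 65*o^3 - 6*o^2 + 56*o + 32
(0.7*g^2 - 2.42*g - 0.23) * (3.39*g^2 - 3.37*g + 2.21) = 2.373*g^4 - 10.5628*g^3 + 8.9227*g^2 - 4.5731*g - 0.5083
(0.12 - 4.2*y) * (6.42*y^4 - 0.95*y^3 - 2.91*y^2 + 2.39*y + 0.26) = -26.964*y^5 + 4.7604*y^4 + 12.108*y^3 - 10.3872*y^2 - 0.8052*y + 0.0312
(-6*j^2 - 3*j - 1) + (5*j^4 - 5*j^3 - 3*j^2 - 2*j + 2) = 5*j^4 - 5*j^3 - 9*j^2 - 5*j + 1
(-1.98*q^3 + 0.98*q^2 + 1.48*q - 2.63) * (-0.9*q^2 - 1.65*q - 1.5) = 1.782*q^5 + 2.385*q^4 + 0.0209999999999997*q^3 - 1.545*q^2 + 2.1195*q + 3.945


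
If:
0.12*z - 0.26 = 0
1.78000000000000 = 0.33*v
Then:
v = 5.39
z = 2.17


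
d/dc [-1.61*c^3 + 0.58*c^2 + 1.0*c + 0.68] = -4.83*c^2 + 1.16*c + 1.0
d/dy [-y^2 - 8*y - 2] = -2*y - 8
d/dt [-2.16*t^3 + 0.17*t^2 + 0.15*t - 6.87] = -6.48*t^2 + 0.34*t + 0.15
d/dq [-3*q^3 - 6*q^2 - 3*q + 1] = -9*q^2 - 12*q - 3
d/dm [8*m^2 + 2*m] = 16*m + 2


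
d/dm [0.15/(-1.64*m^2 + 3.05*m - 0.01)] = (0.492*m - 0.4575)/(1.64*m^2 - 3.05*m + 0.01)^2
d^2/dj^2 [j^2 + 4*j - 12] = 2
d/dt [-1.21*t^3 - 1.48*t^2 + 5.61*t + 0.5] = -3.63*t^2 - 2.96*t + 5.61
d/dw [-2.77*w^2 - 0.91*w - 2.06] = -5.54*w - 0.91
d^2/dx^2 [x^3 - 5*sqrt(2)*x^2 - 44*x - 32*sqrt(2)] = 6*x - 10*sqrt(2)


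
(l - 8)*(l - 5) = l^2 - 13*l + 40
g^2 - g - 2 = (g - 2)*(g + 1)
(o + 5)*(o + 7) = o^2 + 12*o + 35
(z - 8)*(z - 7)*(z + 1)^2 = z^4 - 13*z^3 + 27*z^2 + 97*z + 56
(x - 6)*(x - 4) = x^2 - 10*x + 24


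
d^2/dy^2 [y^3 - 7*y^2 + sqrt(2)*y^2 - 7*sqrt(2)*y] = 6*y - 14 + 2*sqrt(2)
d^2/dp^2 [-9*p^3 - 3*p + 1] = -54*p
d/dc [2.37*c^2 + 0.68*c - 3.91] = 4.74*c + 0.68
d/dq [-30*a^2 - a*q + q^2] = -a + 2*q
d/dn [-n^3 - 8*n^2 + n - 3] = -3*n^2 - 16*n + 1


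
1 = 1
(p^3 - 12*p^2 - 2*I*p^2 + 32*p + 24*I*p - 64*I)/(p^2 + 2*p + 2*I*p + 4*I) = (p^3 + p^2*(-12 - 2*I) + p*(32 + 24*I) - 64*I)/(p^2 + p*(2 + 2*I) + 4*I)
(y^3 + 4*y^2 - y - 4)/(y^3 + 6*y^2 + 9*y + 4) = (y - 1)/(y + 1)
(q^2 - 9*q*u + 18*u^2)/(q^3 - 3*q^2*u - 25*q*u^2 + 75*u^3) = (q - 6*u)/(q^2 - 25*u^2)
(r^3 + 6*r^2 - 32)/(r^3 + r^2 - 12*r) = (r^2 + 2*r - 8)/(r*(r - 3))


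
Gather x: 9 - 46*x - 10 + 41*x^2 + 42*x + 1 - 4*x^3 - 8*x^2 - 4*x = -4*x^3 + 33*x^2 - 8*x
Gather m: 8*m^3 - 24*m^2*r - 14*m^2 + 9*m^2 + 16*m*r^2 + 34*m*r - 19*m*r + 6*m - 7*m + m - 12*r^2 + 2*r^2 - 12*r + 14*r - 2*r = 8*m^3 + m^2*(-24*r - 5) + m*(16*r^2 + 15*r) - 10*r^2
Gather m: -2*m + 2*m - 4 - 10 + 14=0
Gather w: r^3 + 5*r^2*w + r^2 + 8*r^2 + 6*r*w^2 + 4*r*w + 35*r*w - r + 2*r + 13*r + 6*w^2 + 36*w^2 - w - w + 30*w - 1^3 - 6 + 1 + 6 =r^3 + 9*r^2 + 14*r + w^2*(6*r + 42) + w*(5*r^2 + 39*r + 28)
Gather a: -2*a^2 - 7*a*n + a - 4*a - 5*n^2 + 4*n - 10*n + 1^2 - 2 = -2*a^2 + a*(-7*n - 3) - 5*n^2 - 6*n - 1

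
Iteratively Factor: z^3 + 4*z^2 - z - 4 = (z + 4)*(z^2 - 1) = (z - 1)*(z + 4)*(z + 1)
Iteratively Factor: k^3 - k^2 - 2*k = (k)*(k^2 - k - 2) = k*(k - 2)*(k + 1)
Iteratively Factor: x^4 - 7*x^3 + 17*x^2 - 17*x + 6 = (x - 2)*(x^3 - 5*x^2 + 7*x - 3) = (x - 3)*(x - 2)*(x^2 - 2*x + 1) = (x - 3)*(x - 2)*(x - 1)*(x - 1)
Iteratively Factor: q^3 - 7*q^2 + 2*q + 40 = (q - 5)*(q^2 - 2*q - 8) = (q - 5)*(q - 4)*(q + 2)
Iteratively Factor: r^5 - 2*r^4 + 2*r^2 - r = (r - 1)*(r^4 - r^3 - r^2 + r) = (r - 1)^2*(r^3 - r) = (r - 1)^2*(r + 1)*(r^2 - r) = (r - 1)^3*(r + 1)*(r)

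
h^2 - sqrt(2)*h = h*(h - sqrt(2))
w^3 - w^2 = w^2*(w - 1)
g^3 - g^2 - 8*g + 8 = (g - 1)*(g - 2*sqrt(2))*(g + 2*sqrt(2))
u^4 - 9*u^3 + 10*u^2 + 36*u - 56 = (u - 7)*(u - 2)^2*(u + 2)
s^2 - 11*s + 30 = (s - 6)*(s - 5)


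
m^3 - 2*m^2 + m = m*(m - 1)^2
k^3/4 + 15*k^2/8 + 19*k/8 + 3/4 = (k/4 + 1/4)*(k + 1/2)*(k + 6)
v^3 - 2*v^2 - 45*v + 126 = (v - 6)*(v - 3)*(v + 7)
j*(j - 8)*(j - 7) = j^3 - 15*j^2 + 56*j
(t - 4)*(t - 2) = t^2 - 6*t + 8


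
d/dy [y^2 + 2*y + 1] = 2*y + 2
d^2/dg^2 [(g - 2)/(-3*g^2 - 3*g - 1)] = 6*(-3*(g - 2)*(2*g + 1)^2 + (3*g - 1)*(3*g^2 + 3*g + 1))/(3*g^2 + 3*g + 1)^3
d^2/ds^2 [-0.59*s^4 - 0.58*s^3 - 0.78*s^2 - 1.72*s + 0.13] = -7.08*s^2 - 3.48*s - 1.56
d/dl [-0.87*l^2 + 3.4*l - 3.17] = 3.4 - 1.74*l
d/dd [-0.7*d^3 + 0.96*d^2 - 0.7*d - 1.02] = -2.1*d^2 + 1.92*d - 0.7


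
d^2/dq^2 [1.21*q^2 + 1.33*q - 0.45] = 2.42000000000000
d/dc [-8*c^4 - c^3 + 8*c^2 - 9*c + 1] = -32*c^3 - 3*c^2 + 16*c - 9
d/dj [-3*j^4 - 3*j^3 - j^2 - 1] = j*(-12*j^2 - 9*j - 2)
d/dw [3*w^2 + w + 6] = 6*w + 1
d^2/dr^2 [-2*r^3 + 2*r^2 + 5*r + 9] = 4 - 12*r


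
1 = 1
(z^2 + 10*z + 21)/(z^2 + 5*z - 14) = (z + 3)/(z - 2)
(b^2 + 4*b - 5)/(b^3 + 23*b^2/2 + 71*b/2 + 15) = 2*(b - 1)/(2*b^2 + 13*b + 6)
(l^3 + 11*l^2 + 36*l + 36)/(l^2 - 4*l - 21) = (l^2 + 8*l + 12)/(l - 7)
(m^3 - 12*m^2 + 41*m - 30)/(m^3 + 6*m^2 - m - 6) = (m^2 - 11*m + 30)/(m^2 + 7*m + 6)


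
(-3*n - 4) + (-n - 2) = -4*n - 6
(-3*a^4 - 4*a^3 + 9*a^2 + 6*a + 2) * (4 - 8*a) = 24*a^5 + 20*a^4 - 88*a^3 - 12*a^2 + 8*a + 8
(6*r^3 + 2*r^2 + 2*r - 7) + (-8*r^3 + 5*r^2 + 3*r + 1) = -2*r^3 + 7*r^2 + 5*r - 6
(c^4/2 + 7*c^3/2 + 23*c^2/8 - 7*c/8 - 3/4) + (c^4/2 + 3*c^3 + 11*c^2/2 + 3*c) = c^4 + 13*c^3/2 + 67*c^2/8 + 17*c/8 - 3/4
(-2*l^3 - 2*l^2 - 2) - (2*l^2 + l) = -2*l^3 - 4*l^2 - l - 2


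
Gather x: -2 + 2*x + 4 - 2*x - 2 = 0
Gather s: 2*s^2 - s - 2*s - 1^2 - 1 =2*s^2 - 3*s - 2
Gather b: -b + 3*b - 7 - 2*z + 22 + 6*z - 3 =2*b + 4*z + 12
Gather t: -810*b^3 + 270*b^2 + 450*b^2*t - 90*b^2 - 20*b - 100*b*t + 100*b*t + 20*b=-810*b^3 + 450*b^2*t + 180*b^2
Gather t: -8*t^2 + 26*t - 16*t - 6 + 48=-8*t^2 + 10*t + 42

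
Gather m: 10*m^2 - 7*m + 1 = 10*m^2 - 7*m + 1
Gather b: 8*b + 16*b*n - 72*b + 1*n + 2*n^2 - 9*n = b*(16*n - 64) + 2*n^2 - 8*n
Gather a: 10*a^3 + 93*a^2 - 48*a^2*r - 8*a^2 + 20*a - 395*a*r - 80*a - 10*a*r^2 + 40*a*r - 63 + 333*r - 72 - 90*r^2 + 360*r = 10*a^3 + a^2*(85 - 48*r) + a*(-10*r^2 - 355*r - 60) - 90*r^2 + 693*r - 135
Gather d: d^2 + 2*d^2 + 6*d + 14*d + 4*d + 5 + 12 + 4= 3*d^2 + 24*d + 21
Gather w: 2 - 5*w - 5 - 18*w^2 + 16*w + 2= -18*w^2 + 11*w - 1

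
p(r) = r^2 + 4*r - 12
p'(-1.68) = 0.64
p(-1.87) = -15.98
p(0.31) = -10.66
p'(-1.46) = 1.08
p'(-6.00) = -8.00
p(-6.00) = 0.00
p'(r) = 2*r + 4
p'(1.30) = 6.60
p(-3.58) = -13.50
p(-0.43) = -13.54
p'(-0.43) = 3.14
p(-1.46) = -15.71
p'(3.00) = 10.00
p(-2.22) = -15.95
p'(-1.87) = 0.26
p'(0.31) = 4.62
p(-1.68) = -15.90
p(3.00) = 9.00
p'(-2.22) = -0.44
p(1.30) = -5.11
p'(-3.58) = -3.16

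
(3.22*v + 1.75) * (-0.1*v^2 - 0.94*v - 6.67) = -0.322*v^3 - 3.2018*v^2 - 23.1224*v - 11.6725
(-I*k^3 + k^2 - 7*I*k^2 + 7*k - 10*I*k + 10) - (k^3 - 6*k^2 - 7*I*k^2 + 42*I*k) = -k^3 - I*k^3 + 7*k^2 + 7*k - 52*I*k + 10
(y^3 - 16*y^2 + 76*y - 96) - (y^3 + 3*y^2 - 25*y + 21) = -19*y^2 + 101*y - 117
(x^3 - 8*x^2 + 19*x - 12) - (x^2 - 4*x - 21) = x^3 - 9*x^2 + 23*x + 9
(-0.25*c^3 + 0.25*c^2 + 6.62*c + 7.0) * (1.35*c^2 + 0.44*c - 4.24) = -0.3375*c^5 + 0.2275*c^4 + 10.107*c^3 + 11.3028*c^2 - 24.9888*c - 29.68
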